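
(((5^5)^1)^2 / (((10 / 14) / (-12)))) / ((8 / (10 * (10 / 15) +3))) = -396484375 / 2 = -198242187.50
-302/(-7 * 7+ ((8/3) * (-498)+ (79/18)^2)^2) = -31702752/179797145137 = -0.00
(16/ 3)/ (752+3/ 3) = 16/ 2259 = 0.01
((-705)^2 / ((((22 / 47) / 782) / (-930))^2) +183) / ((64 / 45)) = 6532897970667961108935 / 7744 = 843607692493280101.88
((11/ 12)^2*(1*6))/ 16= 121/ 384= 0.32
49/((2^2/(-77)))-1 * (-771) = -689/4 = -172.25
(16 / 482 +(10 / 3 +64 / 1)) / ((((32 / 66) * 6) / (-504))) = -5625543 / 482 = -11671.25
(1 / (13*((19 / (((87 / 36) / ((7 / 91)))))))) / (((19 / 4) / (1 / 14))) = 0.00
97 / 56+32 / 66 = 4097 / 1848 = 2.22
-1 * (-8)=8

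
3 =3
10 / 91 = 0.11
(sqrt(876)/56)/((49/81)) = 81 * sqrt(219)/1372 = 0.87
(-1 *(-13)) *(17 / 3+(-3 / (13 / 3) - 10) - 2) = -274 / 3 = -91.33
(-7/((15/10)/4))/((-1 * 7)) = 2.67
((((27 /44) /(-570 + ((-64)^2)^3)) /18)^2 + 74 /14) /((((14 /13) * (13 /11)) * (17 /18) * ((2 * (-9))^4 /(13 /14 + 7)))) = 0.00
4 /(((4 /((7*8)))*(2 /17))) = 476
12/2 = 6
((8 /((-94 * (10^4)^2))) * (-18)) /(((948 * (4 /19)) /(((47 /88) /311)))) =57 /432414400000000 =0.00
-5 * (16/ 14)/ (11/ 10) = -400/ 77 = -5.19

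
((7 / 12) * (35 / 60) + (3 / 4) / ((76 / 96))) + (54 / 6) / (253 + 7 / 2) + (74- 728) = -1785725 / 2736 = -652.68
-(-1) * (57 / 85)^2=3249 / 7225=0.45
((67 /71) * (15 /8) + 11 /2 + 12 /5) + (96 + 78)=521621 /2840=183.67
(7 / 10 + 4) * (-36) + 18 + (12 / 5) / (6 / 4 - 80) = -118716 / 785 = -151.23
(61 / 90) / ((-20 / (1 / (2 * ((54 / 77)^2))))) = -361669 / 10497600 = -0.03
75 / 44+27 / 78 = 1173 / 572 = 2.05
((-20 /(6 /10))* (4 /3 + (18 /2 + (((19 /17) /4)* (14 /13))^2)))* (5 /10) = -152733775 /879138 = -173.73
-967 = -967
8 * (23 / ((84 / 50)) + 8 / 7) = 356 / 3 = 118.67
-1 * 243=-243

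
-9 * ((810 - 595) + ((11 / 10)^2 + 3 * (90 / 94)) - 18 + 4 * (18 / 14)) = -61063281 / 32900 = -1856.03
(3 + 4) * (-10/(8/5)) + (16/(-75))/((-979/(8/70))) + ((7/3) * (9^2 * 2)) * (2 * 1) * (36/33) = 8028056131/10279500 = 780.98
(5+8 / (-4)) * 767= 2301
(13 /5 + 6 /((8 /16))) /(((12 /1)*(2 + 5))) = 73 /420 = 0.17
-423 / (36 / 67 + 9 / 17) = -53533 / 135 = -396.54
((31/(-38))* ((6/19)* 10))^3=-804357000/47045881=-17.10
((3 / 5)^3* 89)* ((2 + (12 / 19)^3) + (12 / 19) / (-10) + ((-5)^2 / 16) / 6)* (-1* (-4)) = 6458878719 / 34295000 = 188.33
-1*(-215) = 215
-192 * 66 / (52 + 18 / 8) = -233.59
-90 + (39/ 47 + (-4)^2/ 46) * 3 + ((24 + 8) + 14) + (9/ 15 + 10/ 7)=-1454324/ 37835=-38.44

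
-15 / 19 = -0.79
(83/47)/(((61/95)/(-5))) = -39425/2867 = -13.75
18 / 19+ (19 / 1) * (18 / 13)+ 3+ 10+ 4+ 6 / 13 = 11045 / 247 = 44.72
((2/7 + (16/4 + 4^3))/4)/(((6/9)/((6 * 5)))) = 10755/14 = 768.21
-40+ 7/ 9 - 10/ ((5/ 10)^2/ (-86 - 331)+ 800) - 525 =-6776228242/ 12009591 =-564.23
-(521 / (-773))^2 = -271441 / 597529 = -0.45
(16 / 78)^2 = 64 / 1521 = 0.04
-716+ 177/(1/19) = 2647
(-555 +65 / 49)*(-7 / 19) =27130 / 133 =203.98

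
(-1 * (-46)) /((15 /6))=92 /5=18.40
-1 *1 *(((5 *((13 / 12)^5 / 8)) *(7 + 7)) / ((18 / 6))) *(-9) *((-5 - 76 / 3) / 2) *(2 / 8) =-1182568205 / 7962624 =-148.51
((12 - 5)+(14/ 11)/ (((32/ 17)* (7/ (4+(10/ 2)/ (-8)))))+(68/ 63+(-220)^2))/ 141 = 4294019189/ 12507264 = 343.32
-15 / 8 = -1.88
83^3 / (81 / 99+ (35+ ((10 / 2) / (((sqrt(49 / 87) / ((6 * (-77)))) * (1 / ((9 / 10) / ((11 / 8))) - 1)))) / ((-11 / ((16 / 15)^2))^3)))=128437569224211005859375 / 7784444947139854982 - 1240553993483059200000 * sqrt(87) / 3892222473569927491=13526.38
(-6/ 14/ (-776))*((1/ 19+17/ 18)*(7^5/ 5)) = 818741/ 442320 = 1.85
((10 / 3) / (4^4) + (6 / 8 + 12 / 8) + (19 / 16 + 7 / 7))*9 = 5127 / 128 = 40.05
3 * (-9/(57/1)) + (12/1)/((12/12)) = 219/19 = 11.53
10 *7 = 70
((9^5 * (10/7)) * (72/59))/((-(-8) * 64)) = 2657205/13216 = 201.06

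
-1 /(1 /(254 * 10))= -2540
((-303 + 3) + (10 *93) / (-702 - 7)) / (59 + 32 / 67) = -2862642 / 565073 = -5.07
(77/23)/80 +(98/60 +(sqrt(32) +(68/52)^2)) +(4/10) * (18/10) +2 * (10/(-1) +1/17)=-1251042989/79294800 +4 * sqrt(2)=-10.12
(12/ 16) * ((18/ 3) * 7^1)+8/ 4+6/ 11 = 749/ 22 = 34.05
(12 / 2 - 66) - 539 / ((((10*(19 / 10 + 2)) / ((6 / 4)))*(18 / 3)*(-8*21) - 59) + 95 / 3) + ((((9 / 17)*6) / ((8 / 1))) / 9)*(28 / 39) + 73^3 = 6765529079181 / 17394026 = 388957.05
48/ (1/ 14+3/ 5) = 3360/ 47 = 71.49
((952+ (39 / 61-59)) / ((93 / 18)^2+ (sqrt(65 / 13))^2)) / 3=9.40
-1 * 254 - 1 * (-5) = -249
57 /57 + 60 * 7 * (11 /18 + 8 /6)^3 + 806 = 3894.71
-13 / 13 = -1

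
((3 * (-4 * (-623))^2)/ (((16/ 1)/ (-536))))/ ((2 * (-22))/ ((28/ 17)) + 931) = -728130004/ 1055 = -690170.62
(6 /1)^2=36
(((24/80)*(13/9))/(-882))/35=-0.00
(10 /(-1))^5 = -100000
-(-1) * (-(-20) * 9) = 180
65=65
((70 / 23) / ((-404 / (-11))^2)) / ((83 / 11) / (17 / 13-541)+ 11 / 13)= 531115585 / 195888854307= 0.00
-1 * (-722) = 722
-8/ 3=-2.67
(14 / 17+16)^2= 81796 / 289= 283.03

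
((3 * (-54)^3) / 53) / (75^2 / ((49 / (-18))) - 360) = 1285956 / 350065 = 3.67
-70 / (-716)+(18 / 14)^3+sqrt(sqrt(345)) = 272987 / 122794+345^(1 / 4) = 6.53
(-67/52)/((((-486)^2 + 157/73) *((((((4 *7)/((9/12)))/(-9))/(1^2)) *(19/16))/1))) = 132057/119248887940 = 0.00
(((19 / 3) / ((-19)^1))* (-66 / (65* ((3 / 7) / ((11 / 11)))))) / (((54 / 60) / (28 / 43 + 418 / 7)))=799480 / 15093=52.97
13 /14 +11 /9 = 271 /126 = 2.15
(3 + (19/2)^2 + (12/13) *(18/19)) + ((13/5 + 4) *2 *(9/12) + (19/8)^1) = 1051227/9880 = 106.40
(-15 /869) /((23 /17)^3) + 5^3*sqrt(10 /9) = -73695 /10573123 + 125*sqrt(10) /3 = 131.75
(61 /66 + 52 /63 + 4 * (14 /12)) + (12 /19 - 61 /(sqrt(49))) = -6269 /3762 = -1.67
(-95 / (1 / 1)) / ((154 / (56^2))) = -21280 / 11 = -1934.55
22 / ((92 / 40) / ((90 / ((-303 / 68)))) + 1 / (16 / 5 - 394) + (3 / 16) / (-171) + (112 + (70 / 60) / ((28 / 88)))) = 4165537200 / 21878374363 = 0.19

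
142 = 142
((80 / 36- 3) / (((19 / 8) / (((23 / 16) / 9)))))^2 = 25921 / 9474084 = 0.00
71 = 71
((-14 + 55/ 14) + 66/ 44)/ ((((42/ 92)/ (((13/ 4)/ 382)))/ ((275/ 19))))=-411125/ 177821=-2.31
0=0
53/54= 0.98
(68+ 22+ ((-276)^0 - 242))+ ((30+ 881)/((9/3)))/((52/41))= 13795/156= 88.43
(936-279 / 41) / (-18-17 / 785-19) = -29906145 / 1191542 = -25.10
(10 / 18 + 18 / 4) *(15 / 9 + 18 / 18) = 13.48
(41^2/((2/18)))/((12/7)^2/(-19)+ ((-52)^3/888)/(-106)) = 82862637417/7334476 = 11297.69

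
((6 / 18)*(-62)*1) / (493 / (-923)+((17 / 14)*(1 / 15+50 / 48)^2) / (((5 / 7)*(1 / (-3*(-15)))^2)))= -36624640 / 7493122113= -0.00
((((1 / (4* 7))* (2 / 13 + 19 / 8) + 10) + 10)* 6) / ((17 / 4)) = 175509 / 6188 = 28.36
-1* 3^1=-3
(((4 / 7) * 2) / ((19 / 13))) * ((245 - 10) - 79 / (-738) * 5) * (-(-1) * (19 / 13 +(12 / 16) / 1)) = 407.32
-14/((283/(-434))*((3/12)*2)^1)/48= 1519/1698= 0.89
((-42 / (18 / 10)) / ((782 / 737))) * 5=-128975 / 1173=-109.95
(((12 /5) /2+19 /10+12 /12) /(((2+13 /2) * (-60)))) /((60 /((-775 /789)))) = 1271 /9657360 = 0.00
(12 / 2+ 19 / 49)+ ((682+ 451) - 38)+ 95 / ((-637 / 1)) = 701489 / 637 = 1101.24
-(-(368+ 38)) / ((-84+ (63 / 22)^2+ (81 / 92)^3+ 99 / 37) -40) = -202198798208 / 55998821957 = -3.61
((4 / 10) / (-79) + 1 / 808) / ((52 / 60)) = -3663 / 829816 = -0.00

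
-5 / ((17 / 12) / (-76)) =4560 / 17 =268.24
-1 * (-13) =13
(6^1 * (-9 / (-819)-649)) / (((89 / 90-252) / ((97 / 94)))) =1546729020 / 96621707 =16.01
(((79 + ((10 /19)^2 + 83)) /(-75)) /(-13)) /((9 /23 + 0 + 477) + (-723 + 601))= 673693 /1438521825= 0.00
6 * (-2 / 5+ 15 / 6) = 63 / 5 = 12.60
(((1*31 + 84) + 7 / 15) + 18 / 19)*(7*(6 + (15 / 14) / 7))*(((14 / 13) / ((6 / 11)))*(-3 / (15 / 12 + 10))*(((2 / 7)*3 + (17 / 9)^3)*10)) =-758311192232 / 3781323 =-200541.24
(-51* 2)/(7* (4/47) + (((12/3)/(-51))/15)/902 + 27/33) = -1654001910/22927721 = -72.14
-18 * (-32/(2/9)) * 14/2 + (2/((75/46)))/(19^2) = 491248892/27075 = 18144.00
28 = 28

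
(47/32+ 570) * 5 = 91435/32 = 2857.34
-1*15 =-15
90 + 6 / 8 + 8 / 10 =1831 / 20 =91.55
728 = 728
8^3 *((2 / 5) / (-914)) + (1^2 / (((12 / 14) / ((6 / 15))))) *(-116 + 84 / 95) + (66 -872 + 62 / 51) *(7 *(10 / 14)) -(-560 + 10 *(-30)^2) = -138583107628 / 11070825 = -12517.87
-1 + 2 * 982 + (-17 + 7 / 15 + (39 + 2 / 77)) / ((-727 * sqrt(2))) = 1963-25979 * sqrt(2) / 1679370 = 1962.98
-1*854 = -854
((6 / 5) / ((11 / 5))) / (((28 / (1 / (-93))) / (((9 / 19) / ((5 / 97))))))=-873 / 453530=-0.00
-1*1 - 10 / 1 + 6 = -5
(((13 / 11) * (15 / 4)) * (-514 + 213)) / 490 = -1677 / 616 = -2.72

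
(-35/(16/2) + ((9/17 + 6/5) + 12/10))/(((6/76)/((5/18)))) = -18677/3672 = -5.09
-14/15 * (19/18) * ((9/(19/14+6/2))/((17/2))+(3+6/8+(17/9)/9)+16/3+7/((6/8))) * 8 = -1686424838/11339595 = -148.72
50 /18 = 25 /9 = 2.78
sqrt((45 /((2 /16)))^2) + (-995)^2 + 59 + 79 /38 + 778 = 37666515 /38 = 991224.08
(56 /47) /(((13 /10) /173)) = 96880 /611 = 158.56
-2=-2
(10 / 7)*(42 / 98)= 30 / 49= 0.61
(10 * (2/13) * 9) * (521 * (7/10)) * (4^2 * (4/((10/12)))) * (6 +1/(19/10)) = 3125799936/1235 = 2531012.09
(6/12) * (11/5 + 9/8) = 133/80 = 1.66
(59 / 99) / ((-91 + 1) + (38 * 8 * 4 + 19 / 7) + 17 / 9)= 413 / 783508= 0.00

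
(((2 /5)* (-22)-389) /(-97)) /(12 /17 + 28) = 33813 /236680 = 0.14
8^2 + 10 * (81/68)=2581/34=75.91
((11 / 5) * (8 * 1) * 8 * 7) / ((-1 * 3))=-328.53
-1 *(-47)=47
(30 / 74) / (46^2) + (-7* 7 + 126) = 6028499 / 78292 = 77.00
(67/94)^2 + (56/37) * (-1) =-1.01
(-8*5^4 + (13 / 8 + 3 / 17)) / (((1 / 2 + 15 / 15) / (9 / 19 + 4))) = -1132925 / 76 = -14906.91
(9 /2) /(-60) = -3 /40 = -0.08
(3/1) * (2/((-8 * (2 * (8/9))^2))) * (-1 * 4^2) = 243/64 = 3.80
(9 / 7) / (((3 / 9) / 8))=30.86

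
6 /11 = 0.55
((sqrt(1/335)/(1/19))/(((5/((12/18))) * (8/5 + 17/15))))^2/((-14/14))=-1444/563135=-0.00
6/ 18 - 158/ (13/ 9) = -4253/ 39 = -109.05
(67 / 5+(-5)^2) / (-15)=-2.56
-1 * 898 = -898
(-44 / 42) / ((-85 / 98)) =308 / 255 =1.21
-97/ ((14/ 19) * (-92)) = 1843/ 1288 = 1.43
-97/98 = -0.99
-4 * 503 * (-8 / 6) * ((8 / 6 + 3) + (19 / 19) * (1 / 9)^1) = 321920 / 27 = 11922.96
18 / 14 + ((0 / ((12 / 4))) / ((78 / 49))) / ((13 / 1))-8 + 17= 72 / 7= 10.29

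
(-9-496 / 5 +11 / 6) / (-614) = 3191 / 18420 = 0.17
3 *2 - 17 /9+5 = 82 /9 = 9.11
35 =35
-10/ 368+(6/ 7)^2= 6379/ 9016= 0.71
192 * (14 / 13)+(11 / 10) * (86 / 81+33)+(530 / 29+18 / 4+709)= 976.01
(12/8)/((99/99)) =3/2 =1.50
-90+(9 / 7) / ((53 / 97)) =-32517 / 371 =-87.65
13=13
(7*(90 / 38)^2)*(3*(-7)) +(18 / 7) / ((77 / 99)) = -14527593 / 17689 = -821.28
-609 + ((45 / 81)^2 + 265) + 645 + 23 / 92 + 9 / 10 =489983 / 1620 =302.46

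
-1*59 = -59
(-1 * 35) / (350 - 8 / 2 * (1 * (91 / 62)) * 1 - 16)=-1085 / 10172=-0.11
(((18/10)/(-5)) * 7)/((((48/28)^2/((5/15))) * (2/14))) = -2401/1200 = -2.00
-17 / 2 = -8.50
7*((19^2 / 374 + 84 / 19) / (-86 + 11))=-10717 / 21318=-0.50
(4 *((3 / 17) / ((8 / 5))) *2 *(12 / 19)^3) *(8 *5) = 1036800 / 116603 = 8.89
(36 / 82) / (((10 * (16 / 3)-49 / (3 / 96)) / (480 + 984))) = -4941 / 11644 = -0.42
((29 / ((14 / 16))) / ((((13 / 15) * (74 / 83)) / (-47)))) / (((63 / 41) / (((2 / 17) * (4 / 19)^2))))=-2968504960 / 433928859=-6.84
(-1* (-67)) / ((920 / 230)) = 67 / 4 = 16.75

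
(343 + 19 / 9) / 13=3106 / 117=26.55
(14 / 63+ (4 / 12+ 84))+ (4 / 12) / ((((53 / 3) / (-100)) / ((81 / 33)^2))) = 4224193 / 57717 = 73.19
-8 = -8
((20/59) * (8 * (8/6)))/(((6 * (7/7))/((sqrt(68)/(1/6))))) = 1280 * sqrt(17)/177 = 29.82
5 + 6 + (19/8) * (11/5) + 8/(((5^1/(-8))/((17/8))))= -10.98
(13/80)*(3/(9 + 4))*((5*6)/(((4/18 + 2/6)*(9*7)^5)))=0.00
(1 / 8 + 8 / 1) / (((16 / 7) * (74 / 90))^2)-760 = -2124371495 / 2803712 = -757.70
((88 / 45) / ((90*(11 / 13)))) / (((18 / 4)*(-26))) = -4 / 18225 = -0.00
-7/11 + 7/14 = -0.14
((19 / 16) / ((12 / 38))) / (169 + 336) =361 / 48480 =0.01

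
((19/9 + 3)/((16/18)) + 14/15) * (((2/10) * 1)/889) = 401/266700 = 0.00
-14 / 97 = -0.14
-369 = -369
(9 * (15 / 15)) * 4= 36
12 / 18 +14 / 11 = 64 / 33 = 1.94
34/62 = 0.55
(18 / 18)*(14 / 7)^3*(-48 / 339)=-128 / 113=-1.13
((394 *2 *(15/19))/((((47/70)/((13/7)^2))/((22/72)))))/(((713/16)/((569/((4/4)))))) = 166704709600/13370889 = 12467.74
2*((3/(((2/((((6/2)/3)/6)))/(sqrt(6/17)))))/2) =sqrt(102)/68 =0.15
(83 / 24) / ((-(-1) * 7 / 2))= 0.99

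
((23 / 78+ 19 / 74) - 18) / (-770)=12589 / 555555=0.02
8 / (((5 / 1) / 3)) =24 / 5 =4.80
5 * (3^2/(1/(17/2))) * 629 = 481185/2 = 240592.50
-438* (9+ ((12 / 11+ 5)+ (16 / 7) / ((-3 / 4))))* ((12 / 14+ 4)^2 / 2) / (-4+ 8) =-58691854 / 3773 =-15555.75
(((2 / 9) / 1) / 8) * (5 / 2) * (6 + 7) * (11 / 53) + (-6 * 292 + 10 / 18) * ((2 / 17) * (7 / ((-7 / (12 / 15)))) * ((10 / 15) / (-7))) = -105659917 / 6811560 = -15.51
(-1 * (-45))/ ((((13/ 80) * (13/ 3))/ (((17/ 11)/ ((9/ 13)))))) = 20400/ 143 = 142.66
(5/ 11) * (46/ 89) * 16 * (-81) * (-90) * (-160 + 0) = -4384424.92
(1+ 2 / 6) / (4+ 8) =1 / 9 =0.11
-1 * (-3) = 3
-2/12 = -1/6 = -0.17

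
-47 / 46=-1.02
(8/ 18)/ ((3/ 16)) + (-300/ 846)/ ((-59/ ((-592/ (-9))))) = 23008/ 8319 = 2.77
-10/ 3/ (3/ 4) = -40/ 9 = -4.44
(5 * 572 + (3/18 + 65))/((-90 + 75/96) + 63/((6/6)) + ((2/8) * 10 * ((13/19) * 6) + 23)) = 5335504/12849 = 415.25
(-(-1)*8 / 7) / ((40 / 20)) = 4 / 7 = 0.57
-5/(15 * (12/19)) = -0.53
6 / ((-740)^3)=-3 / 202612000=-0.00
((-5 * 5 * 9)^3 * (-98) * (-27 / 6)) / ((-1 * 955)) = 1004653125 / 191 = 5259964.01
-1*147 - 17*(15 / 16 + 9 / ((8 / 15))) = -7197 / 16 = -449.81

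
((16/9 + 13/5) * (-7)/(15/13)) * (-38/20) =340613/6750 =50.46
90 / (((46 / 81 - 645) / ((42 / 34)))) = -21870 / 126769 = -0.17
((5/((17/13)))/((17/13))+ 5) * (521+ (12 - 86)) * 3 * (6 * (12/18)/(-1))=-12283560/289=-42503.67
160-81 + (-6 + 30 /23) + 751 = 18982 /23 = 825.30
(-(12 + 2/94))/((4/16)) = -2260/47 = -48.09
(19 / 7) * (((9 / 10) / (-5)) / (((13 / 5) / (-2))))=171 / 455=0.38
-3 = -3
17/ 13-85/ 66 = 0.02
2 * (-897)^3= -1443468546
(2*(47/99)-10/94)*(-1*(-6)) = 7846/1551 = 5.06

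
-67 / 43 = -1.56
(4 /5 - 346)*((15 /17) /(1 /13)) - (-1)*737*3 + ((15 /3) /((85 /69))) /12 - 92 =-125141 /68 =-1840.31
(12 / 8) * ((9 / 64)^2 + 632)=7766259 / 8192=948.03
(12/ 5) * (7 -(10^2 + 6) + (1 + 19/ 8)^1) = -459/ 2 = -229.50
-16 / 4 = -4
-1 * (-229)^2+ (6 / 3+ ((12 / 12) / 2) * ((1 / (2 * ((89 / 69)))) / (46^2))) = -1717482125 / 32752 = -52439.00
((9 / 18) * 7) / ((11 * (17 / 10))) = 35 / 187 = 0.19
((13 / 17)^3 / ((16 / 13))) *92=656903 / 19652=33.43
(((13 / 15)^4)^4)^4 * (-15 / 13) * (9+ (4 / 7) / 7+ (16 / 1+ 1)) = -2141507204089851724073360460011259553097328135429572449055532066584565574 / 675620612673644270799282367652069912489221081841606064699590206146240234375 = -0.00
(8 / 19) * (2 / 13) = 16 / 247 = 0.06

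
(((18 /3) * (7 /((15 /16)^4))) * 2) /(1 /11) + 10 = 20353838 /16875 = 1206.15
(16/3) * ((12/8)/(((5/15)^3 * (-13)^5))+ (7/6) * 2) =12.44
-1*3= -3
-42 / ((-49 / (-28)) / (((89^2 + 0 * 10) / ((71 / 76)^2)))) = -1098040704 / 5041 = -217822.00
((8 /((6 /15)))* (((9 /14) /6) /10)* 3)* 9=81 /14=5.79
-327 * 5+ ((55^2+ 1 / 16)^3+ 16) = 113386925193777 / 4096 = 27682354783.64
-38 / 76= -1 / 2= -0.50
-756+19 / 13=-9809 / 13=-754.54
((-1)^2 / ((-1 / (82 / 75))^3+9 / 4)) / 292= 137842 / 59765319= 0.00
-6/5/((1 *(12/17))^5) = -1419857/207360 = -6.85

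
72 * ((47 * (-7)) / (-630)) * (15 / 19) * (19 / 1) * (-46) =-25944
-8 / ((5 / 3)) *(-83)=1992 / 5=398.40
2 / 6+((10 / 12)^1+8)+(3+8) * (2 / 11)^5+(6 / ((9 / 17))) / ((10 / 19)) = 4495107 / 146410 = 30.70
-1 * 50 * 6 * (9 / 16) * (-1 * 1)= 675 / 4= 168.75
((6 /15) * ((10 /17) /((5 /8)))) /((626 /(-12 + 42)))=96 /5321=0.02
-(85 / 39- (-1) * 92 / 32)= -1577 / 312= -5.05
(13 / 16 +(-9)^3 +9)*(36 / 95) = -103563 / 380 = -272.53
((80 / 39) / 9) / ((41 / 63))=560 / 1599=0.35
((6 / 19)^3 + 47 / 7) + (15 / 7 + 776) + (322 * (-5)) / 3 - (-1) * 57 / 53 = 1903153355 / 7634067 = 249.30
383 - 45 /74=28297 /74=382.39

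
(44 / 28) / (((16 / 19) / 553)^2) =173481077 / 256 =677660.46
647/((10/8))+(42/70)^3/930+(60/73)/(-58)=42459525553/82033750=517.59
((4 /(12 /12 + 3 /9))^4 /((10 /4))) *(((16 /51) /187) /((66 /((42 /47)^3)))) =10668672 /18152932435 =0.00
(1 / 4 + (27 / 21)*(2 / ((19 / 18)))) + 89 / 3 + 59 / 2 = 98717 / 1596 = 61.85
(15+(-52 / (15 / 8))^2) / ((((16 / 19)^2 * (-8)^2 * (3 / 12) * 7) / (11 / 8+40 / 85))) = 15986589341 / 877363200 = 18.22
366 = 366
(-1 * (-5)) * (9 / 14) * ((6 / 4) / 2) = 135 / 56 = 2.41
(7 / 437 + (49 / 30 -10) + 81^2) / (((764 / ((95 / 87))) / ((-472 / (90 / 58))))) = -5068408747 / 1779165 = -2848.76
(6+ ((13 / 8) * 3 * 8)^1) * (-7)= -315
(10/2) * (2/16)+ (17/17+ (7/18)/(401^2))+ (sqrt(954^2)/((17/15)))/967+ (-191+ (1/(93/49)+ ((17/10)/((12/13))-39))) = -1660401852351347/7375107312810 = -225.14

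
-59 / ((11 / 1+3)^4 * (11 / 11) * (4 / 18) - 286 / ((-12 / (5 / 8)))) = -8496 / 1231457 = -0.01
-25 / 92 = -0.27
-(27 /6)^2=-81 /4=-20.25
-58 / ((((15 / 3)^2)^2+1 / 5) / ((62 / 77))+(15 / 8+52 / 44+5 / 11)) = -791120 / 10638783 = -0.07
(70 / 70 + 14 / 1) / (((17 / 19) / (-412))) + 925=-101695 / 17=-5982.06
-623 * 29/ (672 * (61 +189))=-2581/ 24000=-0.11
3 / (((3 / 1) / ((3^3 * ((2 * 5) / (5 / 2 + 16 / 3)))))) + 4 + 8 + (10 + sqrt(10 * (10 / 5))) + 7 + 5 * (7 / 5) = 74.94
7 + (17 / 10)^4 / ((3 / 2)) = 188521 / 15000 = 12.57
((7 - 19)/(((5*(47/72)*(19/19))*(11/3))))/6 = -432/2585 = -0.17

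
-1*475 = -475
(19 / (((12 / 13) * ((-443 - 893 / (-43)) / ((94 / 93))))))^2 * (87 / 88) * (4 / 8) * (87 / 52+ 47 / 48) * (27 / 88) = 919981676015935 / 942020392806383616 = 0.00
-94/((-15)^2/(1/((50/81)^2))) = -34263/31250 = -1.10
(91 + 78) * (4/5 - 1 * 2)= -1014/5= -202.80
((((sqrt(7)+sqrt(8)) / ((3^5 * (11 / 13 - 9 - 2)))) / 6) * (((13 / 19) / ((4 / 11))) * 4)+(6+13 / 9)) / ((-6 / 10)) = -335 / 27+845 * sqrt(7) / 997272+845 * sqrt(2) / 498636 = -12.40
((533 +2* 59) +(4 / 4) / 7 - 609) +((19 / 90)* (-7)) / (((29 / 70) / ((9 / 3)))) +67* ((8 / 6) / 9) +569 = 3345425 / 5481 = 610.37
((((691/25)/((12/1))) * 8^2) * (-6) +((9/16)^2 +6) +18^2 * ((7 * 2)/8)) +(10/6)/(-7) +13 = -40105187/134400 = -298.40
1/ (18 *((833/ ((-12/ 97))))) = -2/ 242403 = -0.00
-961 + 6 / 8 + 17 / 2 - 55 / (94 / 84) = -188169 / 188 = -1000.90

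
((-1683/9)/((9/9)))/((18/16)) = -1496/9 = -166.22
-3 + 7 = 4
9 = 9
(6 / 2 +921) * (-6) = -5544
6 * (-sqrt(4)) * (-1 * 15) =180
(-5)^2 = 25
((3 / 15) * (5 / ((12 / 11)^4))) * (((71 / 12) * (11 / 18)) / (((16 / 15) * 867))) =57173105 / 20710785024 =0.00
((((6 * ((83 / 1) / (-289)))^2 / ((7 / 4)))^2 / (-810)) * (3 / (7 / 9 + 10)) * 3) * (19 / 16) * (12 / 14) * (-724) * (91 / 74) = 2.69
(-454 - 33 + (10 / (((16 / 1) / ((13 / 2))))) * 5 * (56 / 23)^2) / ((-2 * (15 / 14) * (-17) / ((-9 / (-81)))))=-150829 / 134895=-1.12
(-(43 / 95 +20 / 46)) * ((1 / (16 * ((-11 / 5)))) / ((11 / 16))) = 1939 / 52877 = 0.04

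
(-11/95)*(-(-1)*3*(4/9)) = -44/285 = -0.15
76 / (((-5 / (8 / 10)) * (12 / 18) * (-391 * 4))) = 0.01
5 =5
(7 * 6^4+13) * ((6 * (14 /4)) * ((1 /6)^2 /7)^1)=9085 /12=757.08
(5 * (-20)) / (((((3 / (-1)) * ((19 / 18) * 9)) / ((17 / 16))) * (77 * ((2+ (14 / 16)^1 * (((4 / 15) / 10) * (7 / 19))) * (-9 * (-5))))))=4250 / 7934157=0.00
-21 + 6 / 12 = -41 / 2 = -20.50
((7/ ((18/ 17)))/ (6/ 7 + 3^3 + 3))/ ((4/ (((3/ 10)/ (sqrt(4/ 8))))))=833 * sqrt(2)/ 51840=0.02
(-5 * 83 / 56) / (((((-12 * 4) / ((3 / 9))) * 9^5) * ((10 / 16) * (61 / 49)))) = 581 / 518686416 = 0.00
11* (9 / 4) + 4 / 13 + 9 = 34.06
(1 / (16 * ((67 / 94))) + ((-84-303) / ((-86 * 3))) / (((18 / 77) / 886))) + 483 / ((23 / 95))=12349849 / 1608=7680.25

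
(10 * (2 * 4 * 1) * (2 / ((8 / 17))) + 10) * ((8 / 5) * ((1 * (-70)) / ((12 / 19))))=-186200 / 3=-62066.67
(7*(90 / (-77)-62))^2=23658496 / 121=195524.76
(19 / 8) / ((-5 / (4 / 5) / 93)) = -1767 / 50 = -35.34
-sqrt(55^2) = -55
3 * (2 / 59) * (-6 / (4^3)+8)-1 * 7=-5849 / 944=-6.20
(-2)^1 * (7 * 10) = -140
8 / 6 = 1.33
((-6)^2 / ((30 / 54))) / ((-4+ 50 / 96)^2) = 746496 / 139445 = 5.35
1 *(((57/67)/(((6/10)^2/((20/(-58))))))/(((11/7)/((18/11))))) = -199500/235103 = -0.85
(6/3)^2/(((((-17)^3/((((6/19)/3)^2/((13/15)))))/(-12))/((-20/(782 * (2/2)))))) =-0.00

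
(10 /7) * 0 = 0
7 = 7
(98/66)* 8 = 11.88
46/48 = 23/24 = 0.96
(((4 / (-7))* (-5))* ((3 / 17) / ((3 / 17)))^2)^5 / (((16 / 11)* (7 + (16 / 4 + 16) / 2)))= 2200000 / 285719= 7.70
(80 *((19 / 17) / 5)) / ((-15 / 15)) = -304 / 17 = -17.88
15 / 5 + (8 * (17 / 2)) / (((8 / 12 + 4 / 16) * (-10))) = -243 / 55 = -4.42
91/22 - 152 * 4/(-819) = 4.88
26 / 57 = 0.46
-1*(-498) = 498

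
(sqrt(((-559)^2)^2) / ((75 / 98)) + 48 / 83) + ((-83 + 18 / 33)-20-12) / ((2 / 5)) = 55878742813 / 136950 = 408022.95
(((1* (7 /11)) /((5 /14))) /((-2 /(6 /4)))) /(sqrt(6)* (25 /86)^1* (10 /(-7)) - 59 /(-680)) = 53433208164 /473380797109 + 255747660000* sqrt(6) /473380797109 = 1.44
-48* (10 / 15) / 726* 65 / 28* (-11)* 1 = 260 / 231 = 1.13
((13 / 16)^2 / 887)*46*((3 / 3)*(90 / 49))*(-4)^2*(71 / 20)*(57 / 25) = 141576201 / 17385200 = 8.14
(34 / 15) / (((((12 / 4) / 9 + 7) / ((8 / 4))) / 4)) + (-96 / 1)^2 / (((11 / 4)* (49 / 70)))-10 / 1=1840302 / 385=4780.01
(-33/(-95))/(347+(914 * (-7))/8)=-132/172045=-0.00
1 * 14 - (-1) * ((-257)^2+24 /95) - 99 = 6266604 /95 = 65964.25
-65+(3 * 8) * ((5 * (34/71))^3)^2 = 570975137545135/128100283921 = 4457.25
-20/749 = -0.03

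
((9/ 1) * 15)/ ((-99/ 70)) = -1050/ 11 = -95.45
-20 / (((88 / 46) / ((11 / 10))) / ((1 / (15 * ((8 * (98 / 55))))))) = -253 / 4704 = -0.05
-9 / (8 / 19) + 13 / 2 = -119 / 8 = -14.88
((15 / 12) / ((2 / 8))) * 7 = 35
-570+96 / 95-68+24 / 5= -60058 / 95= -632.19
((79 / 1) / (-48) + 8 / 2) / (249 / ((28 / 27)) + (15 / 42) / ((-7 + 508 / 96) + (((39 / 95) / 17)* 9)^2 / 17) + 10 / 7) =1435646016791 / 147168493641156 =0.01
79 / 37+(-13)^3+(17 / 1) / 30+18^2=-2076031 / 1110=-1870.30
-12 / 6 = -2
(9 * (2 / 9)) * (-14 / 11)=-28 / 11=-2.55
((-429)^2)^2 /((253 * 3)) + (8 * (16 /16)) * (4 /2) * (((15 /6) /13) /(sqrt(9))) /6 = 120088409329 /2691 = 44625941.78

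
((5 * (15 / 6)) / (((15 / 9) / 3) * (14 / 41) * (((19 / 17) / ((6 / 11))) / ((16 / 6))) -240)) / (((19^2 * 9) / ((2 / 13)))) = -27880 / 11297782717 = -0.00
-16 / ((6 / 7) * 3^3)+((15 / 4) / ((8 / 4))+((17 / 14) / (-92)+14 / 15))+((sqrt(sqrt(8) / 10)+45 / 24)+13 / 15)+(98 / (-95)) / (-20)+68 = 2^(1 / 4) * sqrt(5) / 5+3612470251 / 49555800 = 73.43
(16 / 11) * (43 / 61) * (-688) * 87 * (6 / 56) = -30885696 / 4697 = -6575.62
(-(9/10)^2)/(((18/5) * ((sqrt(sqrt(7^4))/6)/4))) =-0.77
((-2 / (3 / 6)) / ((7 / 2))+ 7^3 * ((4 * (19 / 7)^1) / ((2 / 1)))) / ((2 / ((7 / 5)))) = 1302.60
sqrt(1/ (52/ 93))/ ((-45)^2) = sqrt(1209)/ 52650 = 0.00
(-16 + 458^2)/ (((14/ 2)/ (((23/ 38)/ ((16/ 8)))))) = 172293/ 19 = 9068.05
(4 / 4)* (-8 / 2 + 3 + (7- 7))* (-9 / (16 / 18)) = 81 / 8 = 10.12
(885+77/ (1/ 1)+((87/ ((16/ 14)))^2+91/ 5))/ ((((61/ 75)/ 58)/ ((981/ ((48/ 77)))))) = 23746567067685/ 31232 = 760328095.15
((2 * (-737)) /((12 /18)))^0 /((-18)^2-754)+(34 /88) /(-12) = -3919 /113520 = -0.03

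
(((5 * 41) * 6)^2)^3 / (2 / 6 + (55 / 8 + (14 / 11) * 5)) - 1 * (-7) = 914186061805896025081 / 3583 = 255145426125005868.01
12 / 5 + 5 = 37 / 5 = 7.40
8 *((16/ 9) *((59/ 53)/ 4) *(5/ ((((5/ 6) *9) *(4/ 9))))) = 944/ 159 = 5.94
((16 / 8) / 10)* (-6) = -6 / 5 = -1.20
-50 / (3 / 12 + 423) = -200 / 1693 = -0.12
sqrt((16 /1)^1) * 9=36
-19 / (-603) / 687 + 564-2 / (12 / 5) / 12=1868915639 / 3314088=563.93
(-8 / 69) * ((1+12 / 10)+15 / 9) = -464 / 1035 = -0.45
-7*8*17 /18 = -476 /9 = -52.89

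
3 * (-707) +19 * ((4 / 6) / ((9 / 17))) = -56621 / 27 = -2097.07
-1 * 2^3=-8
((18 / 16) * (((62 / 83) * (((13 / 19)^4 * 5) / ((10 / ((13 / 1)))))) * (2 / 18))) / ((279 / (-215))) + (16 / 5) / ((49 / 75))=183000019285 / 38161116504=4.80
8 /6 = 4 /3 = 1.33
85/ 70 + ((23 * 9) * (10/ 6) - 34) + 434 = 10447/ 14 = 746.21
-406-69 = -475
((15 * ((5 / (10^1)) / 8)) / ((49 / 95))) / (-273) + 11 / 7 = 111637 / 71344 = 1.56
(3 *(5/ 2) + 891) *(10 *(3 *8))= 215640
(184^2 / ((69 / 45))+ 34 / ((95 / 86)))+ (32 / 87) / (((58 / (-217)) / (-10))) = 22124.54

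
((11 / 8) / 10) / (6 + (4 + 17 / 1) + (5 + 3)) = 11 / 2800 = 0.00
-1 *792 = -792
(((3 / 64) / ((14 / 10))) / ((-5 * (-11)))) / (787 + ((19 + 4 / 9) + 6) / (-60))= 405 / 523293232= 0.00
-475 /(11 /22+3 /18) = -1425 /2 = -712.50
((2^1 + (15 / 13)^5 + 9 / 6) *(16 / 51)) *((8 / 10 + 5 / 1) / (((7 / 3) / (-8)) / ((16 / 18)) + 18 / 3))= 61141109248 / 34368736545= 1.78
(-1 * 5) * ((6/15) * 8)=-16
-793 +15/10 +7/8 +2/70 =-221367/280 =-790.60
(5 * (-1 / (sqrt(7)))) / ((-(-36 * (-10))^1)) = sqrt(7) / 504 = 0.01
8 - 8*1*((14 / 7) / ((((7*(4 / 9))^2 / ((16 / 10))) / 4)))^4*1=-59335679608 / 3603000625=-16.47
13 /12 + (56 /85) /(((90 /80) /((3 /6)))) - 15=-41689 /3060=-13.62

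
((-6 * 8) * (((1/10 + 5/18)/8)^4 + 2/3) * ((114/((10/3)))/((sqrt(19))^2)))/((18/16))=-11197523521/218700000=-51.20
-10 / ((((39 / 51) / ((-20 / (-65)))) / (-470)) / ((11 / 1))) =3515600 / 169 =20802.37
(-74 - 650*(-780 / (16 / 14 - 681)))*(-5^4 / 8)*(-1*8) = -512340.57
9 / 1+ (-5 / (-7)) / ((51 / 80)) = 3613 / 357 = 10.12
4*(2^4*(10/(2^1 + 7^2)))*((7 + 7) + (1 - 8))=4480/51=87.84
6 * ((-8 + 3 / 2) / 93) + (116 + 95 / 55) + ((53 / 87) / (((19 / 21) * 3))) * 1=66249817 / 563673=117.53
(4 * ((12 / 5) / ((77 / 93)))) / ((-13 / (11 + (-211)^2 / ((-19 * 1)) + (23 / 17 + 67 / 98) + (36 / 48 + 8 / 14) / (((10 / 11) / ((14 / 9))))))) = 822355309964 / 396070675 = 2076.28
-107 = -107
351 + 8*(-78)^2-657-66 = 48300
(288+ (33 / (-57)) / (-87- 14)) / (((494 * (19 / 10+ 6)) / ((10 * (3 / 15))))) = 5526830 / 37445447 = 0.15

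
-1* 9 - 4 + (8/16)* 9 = -17/2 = -8.50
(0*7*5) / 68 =0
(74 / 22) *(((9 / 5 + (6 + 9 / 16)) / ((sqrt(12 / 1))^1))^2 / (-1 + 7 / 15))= -16559757 / 450560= -36.75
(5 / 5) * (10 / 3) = 10 / 3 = 3.33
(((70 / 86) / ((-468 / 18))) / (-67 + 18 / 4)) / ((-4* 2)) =-7 / 111800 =-0.00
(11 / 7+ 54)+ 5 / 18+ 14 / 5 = 36949 / 630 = 58.65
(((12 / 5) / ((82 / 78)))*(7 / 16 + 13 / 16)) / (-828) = -13 / 3772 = -0.00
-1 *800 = -800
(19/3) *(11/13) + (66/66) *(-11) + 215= 8165/39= 209.36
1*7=7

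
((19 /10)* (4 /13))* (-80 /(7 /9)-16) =-69.49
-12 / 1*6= -72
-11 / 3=-3.67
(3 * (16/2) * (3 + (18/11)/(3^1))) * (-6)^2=33696/11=3063.27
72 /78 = 12 /13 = 0.92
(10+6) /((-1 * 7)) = -16 /7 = -2.29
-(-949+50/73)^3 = 331761919200083/389017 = 852821134.30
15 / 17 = 0.88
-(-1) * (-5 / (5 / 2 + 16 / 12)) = -30 / 23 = -1.30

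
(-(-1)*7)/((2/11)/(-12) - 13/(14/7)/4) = -1848/433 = -4.27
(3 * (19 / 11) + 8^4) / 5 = 45113 / 55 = 820.24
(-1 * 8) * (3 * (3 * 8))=-576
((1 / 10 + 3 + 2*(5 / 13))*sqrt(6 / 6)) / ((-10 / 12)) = -1509 / 325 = -4.64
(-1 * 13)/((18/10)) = -65/9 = -7.22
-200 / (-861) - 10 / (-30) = 487 / 861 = 0.57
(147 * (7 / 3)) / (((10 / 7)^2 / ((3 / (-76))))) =-50421 / 7600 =-6.63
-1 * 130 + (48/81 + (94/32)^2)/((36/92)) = -6621043/62208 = -106.43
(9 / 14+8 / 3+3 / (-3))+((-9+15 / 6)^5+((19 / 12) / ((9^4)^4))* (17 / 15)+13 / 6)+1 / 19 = -4116153112910506570318373 / 354890426568904588320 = -11598.38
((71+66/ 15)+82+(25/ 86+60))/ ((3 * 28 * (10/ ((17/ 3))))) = 1591319/ 1083600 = 1.47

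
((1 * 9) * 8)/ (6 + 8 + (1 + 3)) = 4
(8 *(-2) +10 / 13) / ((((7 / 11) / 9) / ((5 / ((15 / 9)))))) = -58806 / 91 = -646.22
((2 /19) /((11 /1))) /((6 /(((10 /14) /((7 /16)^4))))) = 327680 /10537989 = 0.03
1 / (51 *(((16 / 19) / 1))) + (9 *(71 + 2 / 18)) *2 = 1044499 / 816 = 1280.02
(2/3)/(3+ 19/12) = 8/55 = 0.15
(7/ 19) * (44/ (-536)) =-77/ 2546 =-0.03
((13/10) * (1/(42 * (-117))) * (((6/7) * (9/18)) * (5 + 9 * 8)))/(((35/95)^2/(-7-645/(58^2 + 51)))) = 1949761/4216842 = 0.46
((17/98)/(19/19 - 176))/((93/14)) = -17/113925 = -0.00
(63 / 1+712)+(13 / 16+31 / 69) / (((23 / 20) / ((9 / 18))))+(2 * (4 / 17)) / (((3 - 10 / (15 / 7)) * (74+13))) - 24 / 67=1625418511159 / 2096807880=775.19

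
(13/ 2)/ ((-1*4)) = -13/ 8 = -1.62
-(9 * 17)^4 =-547981281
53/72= 0.74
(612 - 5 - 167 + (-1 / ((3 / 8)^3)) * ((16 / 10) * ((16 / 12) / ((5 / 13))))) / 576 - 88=-12745649 / 145800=-87.42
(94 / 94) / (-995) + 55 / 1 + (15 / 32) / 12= 7009647 / 127360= 55.04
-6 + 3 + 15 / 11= -18 / 11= -1.64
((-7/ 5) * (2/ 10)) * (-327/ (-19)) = -2289/ 475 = -4.82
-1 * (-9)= 9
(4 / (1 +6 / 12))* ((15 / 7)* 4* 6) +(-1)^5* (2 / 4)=1913 / 14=136.64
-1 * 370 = -370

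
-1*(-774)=774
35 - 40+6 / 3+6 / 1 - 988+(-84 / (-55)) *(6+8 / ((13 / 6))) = -693691 / 715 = -970.20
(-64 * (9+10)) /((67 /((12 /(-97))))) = 14592 /6499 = 2.25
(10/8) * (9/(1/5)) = 225/4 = 56.25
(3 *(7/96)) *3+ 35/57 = 2317/1824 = 1.27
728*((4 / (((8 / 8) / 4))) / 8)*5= 7280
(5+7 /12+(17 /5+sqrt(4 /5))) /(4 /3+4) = 3 * sqrt(5) /40+539 /320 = 1.85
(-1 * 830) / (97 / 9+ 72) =-10.03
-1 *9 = -9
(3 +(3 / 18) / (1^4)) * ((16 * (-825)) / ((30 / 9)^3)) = -5643 / 5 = -1128.60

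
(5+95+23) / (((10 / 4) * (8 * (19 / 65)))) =1599 / 76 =21.04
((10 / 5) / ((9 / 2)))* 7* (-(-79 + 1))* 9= 2184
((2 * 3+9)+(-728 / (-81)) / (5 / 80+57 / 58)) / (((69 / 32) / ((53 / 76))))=20688232 / 2710665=7.63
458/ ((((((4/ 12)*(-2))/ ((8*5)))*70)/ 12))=-32976/ 7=-4710.86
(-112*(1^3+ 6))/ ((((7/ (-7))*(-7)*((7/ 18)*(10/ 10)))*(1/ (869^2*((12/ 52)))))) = -652459104/ 13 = -50189161.85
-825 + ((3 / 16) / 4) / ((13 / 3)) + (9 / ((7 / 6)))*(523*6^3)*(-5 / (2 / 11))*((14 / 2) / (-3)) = 46524054729 / 832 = 55918335.01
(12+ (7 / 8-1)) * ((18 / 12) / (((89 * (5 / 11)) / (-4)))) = -1.76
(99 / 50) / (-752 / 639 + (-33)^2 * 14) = 63261 / 487072100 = 0.00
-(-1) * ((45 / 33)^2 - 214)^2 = 658897561 / 14641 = 45003.59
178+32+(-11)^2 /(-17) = 3449 /17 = 202.88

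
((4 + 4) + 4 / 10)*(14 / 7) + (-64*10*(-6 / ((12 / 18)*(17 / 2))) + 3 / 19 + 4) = 1128247 / 1615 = 698.60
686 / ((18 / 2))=686 / 9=76.22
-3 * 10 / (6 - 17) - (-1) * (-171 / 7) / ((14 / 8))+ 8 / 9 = -10.34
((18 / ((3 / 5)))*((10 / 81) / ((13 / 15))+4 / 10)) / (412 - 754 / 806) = 59024 / 1490931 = 0.04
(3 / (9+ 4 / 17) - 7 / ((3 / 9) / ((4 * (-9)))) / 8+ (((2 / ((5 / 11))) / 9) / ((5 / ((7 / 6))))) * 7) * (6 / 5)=20267371 / 176625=114.75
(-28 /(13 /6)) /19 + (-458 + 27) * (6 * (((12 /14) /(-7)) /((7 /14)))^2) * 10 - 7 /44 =-40492592641 /26094068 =-1551.79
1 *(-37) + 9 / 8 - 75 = -887 / 8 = -110.88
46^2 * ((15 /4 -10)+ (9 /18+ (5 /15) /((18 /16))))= -311581 /27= -11540.04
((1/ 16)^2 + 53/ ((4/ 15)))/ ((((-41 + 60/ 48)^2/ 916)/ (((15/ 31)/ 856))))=58258745/ 894475488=0.07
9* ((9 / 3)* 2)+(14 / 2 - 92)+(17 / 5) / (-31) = -4822 / 155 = -31.11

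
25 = 25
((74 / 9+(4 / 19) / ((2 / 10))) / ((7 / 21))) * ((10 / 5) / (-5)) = -3172 / 285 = -11.13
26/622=13/311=0.04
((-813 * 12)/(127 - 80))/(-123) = 3252/1927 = 1.69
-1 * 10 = -10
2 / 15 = 0.13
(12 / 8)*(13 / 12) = 13 / 8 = 1.62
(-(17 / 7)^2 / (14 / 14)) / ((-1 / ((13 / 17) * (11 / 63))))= 2431 / 3087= 0.79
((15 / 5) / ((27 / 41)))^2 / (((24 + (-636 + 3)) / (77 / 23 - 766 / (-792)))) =-66064981 / 449288532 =-0.15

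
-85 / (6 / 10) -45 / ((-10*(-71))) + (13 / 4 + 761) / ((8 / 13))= 7498801 / 6816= 1100.18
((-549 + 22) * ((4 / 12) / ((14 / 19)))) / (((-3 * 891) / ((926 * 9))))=4636019 / 6237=743.31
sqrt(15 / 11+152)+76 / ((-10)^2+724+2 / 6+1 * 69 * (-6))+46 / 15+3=115441 / 18465+sqrt(18557) / 11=18.64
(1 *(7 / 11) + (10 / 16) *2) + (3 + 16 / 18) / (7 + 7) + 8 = 4025 / 396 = 10.16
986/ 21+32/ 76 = 18902/ 399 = 47.37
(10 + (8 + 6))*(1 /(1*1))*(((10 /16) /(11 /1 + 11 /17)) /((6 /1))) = 85 /396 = 0.21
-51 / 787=-0.06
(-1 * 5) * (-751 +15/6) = 7485/2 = 3742.50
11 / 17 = 0.65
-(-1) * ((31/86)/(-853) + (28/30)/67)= 995857/73724790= 0.01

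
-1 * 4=-4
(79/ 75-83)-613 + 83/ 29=-1505284/ 2175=-692.08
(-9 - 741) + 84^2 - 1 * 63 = 6243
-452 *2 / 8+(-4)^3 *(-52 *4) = 13199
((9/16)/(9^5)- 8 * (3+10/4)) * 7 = -32332601/104976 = -308.00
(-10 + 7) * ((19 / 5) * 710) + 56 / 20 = -40456 / 5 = -8091.20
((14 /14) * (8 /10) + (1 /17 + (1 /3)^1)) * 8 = 2432 /255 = 9.54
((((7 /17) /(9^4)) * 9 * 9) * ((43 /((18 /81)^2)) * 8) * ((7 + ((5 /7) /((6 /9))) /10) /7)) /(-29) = -8557 /6902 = -1.24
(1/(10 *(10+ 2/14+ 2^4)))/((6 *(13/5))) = 7/28548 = 0.00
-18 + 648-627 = 3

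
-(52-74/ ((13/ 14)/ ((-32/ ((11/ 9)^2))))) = -2767108/ 1573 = -1759.13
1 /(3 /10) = 10 /3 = 3.33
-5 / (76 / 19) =-5 / 4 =-1.25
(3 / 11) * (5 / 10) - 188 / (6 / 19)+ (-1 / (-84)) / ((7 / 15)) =-3849569 / 6468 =-595.17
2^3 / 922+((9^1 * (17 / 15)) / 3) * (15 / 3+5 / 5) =47042 / 2305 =20.41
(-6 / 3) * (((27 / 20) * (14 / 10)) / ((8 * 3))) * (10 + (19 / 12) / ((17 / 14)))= -24213 / 13600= -1.78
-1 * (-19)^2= -361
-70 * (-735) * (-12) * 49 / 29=-30252600 / 29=-1043193.10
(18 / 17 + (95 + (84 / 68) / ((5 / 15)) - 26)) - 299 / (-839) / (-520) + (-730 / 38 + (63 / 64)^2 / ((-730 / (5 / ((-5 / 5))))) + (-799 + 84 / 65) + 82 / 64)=-7814771668496811 / 10533935226880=-741.87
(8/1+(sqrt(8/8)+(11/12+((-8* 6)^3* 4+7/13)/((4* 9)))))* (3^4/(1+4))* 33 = -426650598/65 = -6563855.35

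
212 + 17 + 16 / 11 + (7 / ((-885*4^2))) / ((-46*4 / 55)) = 230.45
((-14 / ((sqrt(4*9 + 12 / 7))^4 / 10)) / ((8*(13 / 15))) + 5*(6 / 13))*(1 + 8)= 319695 / 15488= 20.64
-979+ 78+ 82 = -819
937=937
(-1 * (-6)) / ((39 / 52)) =8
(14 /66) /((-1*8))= -7 /264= -0.03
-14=-14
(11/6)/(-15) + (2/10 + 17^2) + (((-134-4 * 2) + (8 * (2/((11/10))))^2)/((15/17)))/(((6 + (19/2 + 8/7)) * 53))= 289.17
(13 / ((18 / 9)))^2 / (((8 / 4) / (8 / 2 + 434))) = 37011 / 4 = 9252.75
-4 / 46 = -2 / 23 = -0.09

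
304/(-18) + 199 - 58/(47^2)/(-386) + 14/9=234911774/1279011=183.67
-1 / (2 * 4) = -1 / 8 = -0.12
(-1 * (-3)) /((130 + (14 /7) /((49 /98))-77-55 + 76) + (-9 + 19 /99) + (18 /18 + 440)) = 297 /50509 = 0.01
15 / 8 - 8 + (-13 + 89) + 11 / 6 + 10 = 1961 / 24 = 81.71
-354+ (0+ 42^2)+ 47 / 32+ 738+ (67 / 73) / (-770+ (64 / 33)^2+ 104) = 1810573535243 / 842335904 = 2149.47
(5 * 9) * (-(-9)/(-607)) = -405/607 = -0.67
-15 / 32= -0.47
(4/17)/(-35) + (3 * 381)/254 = 5347/1190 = 4.49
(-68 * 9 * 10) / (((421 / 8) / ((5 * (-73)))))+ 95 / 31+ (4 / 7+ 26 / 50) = 96956411866 / 2283925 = 42451.66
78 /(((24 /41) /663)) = 353379 /4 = 88344.75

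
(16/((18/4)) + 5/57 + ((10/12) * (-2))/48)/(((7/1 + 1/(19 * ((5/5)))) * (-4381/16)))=-1097/587054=-0.00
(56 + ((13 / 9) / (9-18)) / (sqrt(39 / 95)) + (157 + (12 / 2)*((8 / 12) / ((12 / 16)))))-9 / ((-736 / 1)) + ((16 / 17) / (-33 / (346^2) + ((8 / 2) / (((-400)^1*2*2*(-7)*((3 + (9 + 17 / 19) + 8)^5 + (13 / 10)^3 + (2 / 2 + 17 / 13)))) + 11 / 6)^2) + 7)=24698305866310171321869742728281569238668979333381 / 109465882540335905103850361281295144921088222048-sqrt(3705) / 243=225.38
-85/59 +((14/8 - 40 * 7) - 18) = -70255/236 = -297.69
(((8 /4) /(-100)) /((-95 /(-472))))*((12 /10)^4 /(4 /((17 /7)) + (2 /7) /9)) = -163785888 /1334453125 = -0.12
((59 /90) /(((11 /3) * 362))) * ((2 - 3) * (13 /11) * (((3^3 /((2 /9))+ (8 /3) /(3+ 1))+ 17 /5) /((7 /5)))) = -2889289 /55190520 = -0.05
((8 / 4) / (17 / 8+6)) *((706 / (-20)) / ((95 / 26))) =-5648 / 2375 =-2.38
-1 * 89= -89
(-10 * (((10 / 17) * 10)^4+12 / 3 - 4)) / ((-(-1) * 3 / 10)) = -10000000000 / 250563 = -39910.12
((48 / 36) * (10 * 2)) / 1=80 / 3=26.67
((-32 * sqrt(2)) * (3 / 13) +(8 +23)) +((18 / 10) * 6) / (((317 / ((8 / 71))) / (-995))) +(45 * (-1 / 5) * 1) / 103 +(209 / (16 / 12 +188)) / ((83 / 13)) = 41970374077 / 1539298744- 96 * sqrt(2) / 13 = 16.82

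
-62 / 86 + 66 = 2807 / 43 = 65.28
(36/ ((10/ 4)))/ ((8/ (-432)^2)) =335923.20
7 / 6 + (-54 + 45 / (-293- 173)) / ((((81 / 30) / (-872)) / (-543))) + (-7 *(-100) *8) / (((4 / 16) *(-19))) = -252021120451 / 26562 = -9488032.54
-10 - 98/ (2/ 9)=-451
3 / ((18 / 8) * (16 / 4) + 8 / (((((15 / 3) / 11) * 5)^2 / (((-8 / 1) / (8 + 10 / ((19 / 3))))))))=170625 / 438307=0.39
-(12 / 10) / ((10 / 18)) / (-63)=0.03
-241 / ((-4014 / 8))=964 / 2007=0.48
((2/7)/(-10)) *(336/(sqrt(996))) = -8 *sqrt(249)/415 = -0.30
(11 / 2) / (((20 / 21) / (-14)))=-1617 / 20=-80.85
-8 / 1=-8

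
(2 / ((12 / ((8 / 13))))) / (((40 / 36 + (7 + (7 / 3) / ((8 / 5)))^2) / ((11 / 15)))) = 2816 / 2720185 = 0.00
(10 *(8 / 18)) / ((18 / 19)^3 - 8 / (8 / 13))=-0.37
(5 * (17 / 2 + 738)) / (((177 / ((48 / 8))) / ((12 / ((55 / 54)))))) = 967464 / 649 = 1490.70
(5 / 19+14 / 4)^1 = 143 / 38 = 3.76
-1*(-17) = 17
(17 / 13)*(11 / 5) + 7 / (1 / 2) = 1097 / 65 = 16.88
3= 3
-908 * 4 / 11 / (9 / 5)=-18160 / 99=-183.43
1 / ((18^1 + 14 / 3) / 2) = 3 / 34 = 0.09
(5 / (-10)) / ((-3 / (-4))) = -2 / 3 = -0.67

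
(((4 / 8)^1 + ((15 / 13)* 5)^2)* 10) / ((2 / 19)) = 1084805 / 338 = 3209.48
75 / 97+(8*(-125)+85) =-88680 / 97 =-914.23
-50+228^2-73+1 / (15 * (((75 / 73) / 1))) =58343698 / 1125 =51861.06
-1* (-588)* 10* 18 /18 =5880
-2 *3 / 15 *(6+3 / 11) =-138 / 55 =-2.51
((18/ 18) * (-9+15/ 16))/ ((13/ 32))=-258/ 13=-19.85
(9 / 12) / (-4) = -0.19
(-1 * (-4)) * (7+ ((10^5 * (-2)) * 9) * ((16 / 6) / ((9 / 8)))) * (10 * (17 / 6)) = -4351992860 / 9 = -483554762.22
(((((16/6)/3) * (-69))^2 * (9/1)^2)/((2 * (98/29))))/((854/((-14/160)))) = -4.62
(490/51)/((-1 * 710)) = -49/3621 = -0.01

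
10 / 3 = 3.33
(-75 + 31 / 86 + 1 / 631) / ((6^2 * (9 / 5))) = -6750505 / 5860728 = -1.15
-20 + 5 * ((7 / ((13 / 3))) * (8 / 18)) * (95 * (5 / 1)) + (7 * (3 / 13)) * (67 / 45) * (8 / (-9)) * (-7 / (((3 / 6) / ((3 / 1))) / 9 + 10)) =177930184 / 105495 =1686.62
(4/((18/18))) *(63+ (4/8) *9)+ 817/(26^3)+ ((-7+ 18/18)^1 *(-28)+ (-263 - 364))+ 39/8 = -808841/4394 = -184.08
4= 4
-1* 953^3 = -865523177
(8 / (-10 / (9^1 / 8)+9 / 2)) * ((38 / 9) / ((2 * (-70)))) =152 / 2765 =0.05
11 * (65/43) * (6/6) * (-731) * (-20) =243100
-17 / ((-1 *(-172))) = -17 / 172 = -0.10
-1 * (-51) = 51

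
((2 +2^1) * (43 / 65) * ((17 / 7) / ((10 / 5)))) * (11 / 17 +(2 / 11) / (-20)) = 51299 / 25025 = 2.05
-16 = -16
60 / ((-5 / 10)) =-120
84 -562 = -478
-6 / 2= -3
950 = 950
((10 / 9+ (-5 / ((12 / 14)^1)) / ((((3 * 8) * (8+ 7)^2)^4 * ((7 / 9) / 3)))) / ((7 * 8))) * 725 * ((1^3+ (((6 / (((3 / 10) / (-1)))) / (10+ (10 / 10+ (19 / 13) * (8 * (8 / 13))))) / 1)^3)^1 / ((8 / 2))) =-92921170437559387085371 / 78763658074214400000000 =-1.18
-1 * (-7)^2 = -49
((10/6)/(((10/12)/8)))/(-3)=-16/3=-5.33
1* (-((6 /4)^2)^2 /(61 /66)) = -2673 /488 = -5.48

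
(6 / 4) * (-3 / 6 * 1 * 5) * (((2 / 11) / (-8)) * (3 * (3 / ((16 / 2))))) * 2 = 135 / 704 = 0.19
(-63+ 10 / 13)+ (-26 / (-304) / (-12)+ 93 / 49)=-70108249 / 1161888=-60.34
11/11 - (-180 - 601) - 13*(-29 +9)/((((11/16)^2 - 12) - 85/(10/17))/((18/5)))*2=30756194/39943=770.00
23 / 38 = 0.61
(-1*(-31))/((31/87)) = 87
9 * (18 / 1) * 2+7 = 331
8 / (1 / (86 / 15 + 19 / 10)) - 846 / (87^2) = 768946 / 12615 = 60.95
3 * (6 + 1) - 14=7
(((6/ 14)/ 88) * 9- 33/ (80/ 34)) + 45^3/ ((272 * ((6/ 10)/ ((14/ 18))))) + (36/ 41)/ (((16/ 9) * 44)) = 420.31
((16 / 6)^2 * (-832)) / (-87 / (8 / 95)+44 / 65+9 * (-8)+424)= 27688960 / 3184497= 8.69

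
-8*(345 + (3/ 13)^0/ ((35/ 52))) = -97016/ 35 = -2771.89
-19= -19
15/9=5/3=1.67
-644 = -644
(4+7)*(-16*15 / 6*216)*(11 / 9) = -116160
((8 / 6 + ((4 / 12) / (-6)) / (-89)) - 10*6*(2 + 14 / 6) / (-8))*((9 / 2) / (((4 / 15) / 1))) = 406515 / 712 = 570.95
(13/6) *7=91/6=15.17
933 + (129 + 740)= 1802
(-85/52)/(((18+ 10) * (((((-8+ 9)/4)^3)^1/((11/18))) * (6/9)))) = -935/273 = -3.42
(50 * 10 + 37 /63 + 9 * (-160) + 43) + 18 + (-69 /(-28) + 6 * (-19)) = -989.95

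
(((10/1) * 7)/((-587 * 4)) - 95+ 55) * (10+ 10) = -469950/587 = -800.60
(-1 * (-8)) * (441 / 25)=3528 / 25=141.12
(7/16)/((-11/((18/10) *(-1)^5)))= 63/880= 0.07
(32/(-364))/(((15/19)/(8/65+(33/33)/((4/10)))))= -25916/88725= -0.29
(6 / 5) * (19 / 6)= 19 / 5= 3.80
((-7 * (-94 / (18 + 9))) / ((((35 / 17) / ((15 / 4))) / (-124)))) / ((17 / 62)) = -180668 / 9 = -20074.22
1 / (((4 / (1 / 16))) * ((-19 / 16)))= -1 / 76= -0.01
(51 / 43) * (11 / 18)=187 / 258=0.72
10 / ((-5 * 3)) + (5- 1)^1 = 10 / 3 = 3.33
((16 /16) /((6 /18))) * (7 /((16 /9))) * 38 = 3591 /8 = 448.88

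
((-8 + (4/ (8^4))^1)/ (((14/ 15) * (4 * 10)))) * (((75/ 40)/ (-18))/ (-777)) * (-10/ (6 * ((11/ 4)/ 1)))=204775/ 11762860032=0.00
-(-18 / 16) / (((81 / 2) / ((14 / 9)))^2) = 98 / 59049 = 0.00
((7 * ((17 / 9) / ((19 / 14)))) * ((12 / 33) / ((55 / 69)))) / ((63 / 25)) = 109480 / 62073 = 1.76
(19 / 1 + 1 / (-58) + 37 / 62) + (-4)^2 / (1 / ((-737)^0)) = 31986 / 899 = 35.58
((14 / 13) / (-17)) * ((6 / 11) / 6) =-14 / 2431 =-0.01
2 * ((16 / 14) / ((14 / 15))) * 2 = 240 / 49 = 4.90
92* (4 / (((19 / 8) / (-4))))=-11776 / 19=-619.79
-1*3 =-3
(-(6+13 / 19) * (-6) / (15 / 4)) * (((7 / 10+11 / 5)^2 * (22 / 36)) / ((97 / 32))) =37596064 / 2073375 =18.13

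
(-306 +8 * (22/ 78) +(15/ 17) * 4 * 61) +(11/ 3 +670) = 585.22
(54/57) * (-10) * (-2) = 360/19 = 18.95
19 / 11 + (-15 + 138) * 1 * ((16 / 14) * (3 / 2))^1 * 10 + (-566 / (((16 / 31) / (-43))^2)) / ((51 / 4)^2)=-35339033855 / 1602216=-22056.35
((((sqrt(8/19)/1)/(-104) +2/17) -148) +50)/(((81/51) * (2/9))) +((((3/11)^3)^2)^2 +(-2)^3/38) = -49649936889434083/178890417473097 -17 * sqrt(38)/5928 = -277.56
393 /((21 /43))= 5633 /7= 804.71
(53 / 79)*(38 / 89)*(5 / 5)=2014 / 7031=0.29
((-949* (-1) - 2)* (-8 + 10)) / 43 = 1894 / 43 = 44.05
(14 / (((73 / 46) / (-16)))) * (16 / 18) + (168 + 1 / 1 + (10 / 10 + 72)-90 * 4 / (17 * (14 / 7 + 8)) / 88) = 28628275 / 245718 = 116.51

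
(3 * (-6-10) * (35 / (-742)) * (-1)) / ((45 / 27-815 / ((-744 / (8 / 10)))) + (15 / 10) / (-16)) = -357120 / 386317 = -0.92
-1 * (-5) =5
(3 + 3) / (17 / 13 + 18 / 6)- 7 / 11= 233 / 308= 0.76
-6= -6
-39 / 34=-1.15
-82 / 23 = -3.57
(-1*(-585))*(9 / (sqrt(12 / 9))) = 5265*sqrt(3) / 2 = 4559.62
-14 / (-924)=1 / 66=0.02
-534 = -534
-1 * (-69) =69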